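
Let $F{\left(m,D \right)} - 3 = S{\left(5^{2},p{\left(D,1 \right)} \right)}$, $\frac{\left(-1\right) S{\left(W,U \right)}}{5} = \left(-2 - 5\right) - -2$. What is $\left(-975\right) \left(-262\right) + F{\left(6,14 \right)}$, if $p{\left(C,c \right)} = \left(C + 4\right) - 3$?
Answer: $255478$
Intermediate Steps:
$p{\left(C,c \right)} = 1 + C$ ($p{\left(C,c \right)} = \left(4 + C\right) - 3 = 1 + C$)
$S{\left(W,U \right)} = 25$ ($S{\left(W,U \right)} = - 5 \left(\left(-2 - 5\right) - -2\right) = - 5 \left(-7 + 2\right) = \left(-5\right) \left(-5\right) = 25$)
$F{\left(m,D \right)} = 28$ ($F{\left(m,D \right)} = 3 + 25 = 28$)
$\left(-975\right) \left(-262\right) + F{\left(6,14 \right)} = \left(-975\right) \left(-262\right) + 28 = 255450 + 28 = 255478$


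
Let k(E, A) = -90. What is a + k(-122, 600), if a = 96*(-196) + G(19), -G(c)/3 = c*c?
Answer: -19989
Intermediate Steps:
G(c) = -3*c² (G(c) = -3*c*c = -3*c²)
a = -19899 (a = 96*(-196) - 3*19² = -18816 - 3*361 = -18816 - 1083 = -19899)
a + k(-122, 600) = -19899 - 90 = -19989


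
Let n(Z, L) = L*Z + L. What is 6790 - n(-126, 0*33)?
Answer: 6790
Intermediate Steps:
n(Z, L) = L + L*Z
6790 - n(-126, 0*33) = 6790 - 0*33*(1 - 126) = 6790 - 0*(-125) = 6790 - 1*0 = 6790 + 0 = 6790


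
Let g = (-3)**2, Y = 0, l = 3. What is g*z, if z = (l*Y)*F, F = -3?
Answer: 0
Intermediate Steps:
g = 9
z = 0 (z = (3*0)*(-3) = 0*(-3) = 0)
g*z = 9*0 = 0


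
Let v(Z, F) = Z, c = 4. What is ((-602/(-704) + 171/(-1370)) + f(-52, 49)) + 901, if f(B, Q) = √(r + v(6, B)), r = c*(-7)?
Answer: 217425209/241120 + I*√22 ≈ 901.73 + 4.6904*I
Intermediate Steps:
r = -28 (r = 4*(-7) = -28)
f(B, Q) = I*√22 (f(B, Q) = √(-28 + 6) = √(-22) = I*√22)
((-602/(-704) + 171/(-1370)) + f(-52, 49)) + 901 = ((-602/(-704) + 171/(-1370)) + I*√22) + 901 = ((-602*(-1/704) + 171*(-1/1370)) + I*√22) + 901 = ((301/352 - 171/1370) + I*√22) + 901 = (176089/241120 + I*√22) + 901 = 217425209/241120 + I*√22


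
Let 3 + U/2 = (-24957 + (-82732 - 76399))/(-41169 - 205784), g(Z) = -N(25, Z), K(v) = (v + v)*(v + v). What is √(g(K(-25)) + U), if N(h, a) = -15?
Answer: √639794225609/246953 ≈ 3.2390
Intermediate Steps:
K(v) = 4*v² (K(v) = (2*v)*(2*v) = 4*v²)
g(Z) = 15 (g(Z) = -1*(-15) = 15)
U = -1113542/246953 (U = -6 + 2*((-24957 + (-82732 - 76399))/(-41169 - 205784)) = -6 + 2*((-24957 - 159131)/(-246953)) = -6 + 2*(-184088*(-1/246953)) = -6 + 2*(184088/246953) = -6 + 368176/246953 = -1113542/246953 ≈ -4.5091)
√(g(K(-25)) + U) = √(15 - 1113542/246953) = √(2590753/246953) = √639794225609/246953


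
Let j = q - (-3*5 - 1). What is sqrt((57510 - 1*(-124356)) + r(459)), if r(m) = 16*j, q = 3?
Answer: sqrt(182170) ≈ 426.81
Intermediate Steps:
j = 19 (j = 3 - (-3*5 - 1) = 3 - (-15 - 1) = 3 - 1*(-16) = 3 + 16 = 19)
r(m) = 304 (r(m) = 16*19 = 304)
sqrt((57510 - 1*(-124356)) + r(459)) = sqrt((57510 - 1*(-124356)) + 304) = sqrt((57510 + 124356) + 304) = sqrt(181866 + 304) = sqrt(182170)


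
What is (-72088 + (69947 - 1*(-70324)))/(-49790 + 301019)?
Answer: 68183/251229 ≈ 0.27140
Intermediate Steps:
(-72088 + (69947 - 1*(-70324)))/(-49790 + 301019) = (-72088 + (69947 + 70324))/251229 = (-72088 + 140271)*(1/251229) = 68183*(1/251229) = 68183/251229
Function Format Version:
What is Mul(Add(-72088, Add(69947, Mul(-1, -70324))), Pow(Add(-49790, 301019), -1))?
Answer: Rational(68183, 251229) ≈ 0.27140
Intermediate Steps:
Mul(Add(-72088, Add(69947, Mul(-1, -70324))), Pow(Add(-49790, 301019), -1)) = Mul(Add(-72088, Add(69947, 70324)), Pow(251229, -1)) = Mul(Add(-72088, 140271), Rational(1, 251229)) = Mul(68183, Rational(1, 251229)) = Rational(68183, 251229)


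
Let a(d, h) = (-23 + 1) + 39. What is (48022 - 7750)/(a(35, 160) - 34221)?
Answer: -10068/8551 ≈ -1.1774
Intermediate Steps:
a(d, h) = 17 (a(d, h) = -22 + 39 = 17)
(48022 - 7750)/(a(35, 160) - 34221) = (48022 - 7750)/(17 - 34221) = 40272/(-34204) = 40272*(-1/34204) = -10068/8551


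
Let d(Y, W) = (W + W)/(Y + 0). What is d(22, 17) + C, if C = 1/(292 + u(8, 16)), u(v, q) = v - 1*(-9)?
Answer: 5264/3399 ≈ 1.5487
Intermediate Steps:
u(v, q) = 9 + v (u(v, q) = v + 9 = 9 + v)
d(Y, W) = 2*W/Y (d(Y, W) = (2*W)/Y = 2*W/Y)
C = 1/309 (C = 1/(292 + (9 + 8)) = 1/(292 + 17) = 1/309 ≈ 0.0032362)
d(22, 17) + C = 2*17/22 + 1/309 = 2*17*(1/22) + 1/309 = 17/11 + 1/309 = 5264/3399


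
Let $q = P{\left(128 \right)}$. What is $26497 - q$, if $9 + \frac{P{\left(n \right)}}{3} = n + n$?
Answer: $25756$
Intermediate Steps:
$P{\left(n \right)} = -27 + 6 n$ ($P{\left(n \right)} = -27 + 3 \left(n + n\right) = -27 + 3 \cdot 2 n = -27 + 6 n$)
$q = 741$ ($q = -27 + 6 \cdot 128 = -27 + 768 = 741$)
$26497 - q = 26497 - 741 = 25756$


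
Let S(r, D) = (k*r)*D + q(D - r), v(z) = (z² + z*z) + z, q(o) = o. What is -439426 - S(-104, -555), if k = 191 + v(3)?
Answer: -12675615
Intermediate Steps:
v(z) = z + 2*z² (v(z) = (z² + z²) + z = 2*z² + z = z + 2*z²)
k = 212 (k = 191 + 3*(1 + 2*3) = 191 + 3*(1 + 6) = 191 + 3*7 = 191 + 21 = 212)
S(r, D) = D - r + 212*D*r (S(r, D) = (212*r)*D + (D - r) = 212*D*r + (D - r) = D - r + 212*D*r)
-439426 - S(-104, -555) = -439426 - (-555 - 1*(-104) + 212*(-555)*(-104)) = -439426 - (-555 + 104 + 12236640) = -439426 - 1*12236189 = -439426 - 12236189 = -12675615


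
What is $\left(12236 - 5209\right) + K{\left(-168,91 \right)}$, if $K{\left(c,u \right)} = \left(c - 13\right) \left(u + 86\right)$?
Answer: $-25010$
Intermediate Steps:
$K{\left(c,u \right)} = \left(-13 + c\right) \left(86 + u\right)$
$\left(12236 - 5209\right) + K{\left(-168,91 \right)} = \left(12236 - 5209\right) - 32037 = 7027 - 32037 = -25010$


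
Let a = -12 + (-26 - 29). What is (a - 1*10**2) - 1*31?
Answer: -198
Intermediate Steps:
a = -67 (a = -12 - 55 = -67)
(a - 1*10**2) - 1*31 = (-67 - 1*10**2) - 1*31 = (-67 - 1*100) - 31 = (-67 - 100) - 31 = -167 - 31 = -198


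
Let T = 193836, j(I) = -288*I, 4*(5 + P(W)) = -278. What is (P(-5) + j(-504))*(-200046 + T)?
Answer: -900931275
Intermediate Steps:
P(W) = -149/2 (P(W) = -5 + (1/4)*(-278) = -5 - 139/2 = -149/2)
(P(-5) + j(-504))*(-200046 + T) = (-149/2 - 288*(-504))*(-200046 + 193836) = (-149/2 + 145152)*(-6210) = (290155/2)*(-6210) = -900931275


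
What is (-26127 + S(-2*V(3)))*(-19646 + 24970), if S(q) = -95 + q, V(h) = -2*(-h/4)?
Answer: -139621900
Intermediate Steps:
V(h) = h/2 (V(h) = -(-1)*h/2 = h/2)
(-26127 + S(-2*V(3)))*(-19646 + 24970) = (-26127 + (-95 - 3))*(-19646 + 24970) = (-26127 + (-95 - 2*3/2))*5324 = (-26127 + (-95 - 3))*5324 = (-26127 - 98)*5324 = -26225*5324 = -139621900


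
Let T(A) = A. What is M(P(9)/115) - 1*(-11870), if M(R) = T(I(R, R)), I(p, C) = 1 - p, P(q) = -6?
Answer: 1365171/115 ≈ 11871.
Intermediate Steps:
M(R) = 1 - R
M(P(9)/115) - 1*(-11870) = (1 - (-6)/115) - 1*(-11870) = (1 - (-6)/115) + 11870 = (1 - 1*(-6/115)) + 11870 = (1 + 6/115) + 11870 = 121/115 + 11870 = 1365171/115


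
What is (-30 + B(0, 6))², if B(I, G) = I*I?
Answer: 900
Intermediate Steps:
B(I, G) = I²
(-30 + B(0, 6))² = (-30 + 0²)² = (-30 + 0)² = (-30)² = 900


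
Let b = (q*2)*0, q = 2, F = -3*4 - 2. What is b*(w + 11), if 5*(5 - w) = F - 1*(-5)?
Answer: 0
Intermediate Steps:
F = -14 (F = -12 - 2 = -14)
w = 34/5 (w = 5 - (-14 - 1*(-5))/5 = 5 - (-14 + 5)/5 = 5 - ⅕*(-9) = 5 + 9/5 = 34/5 ≈ 6.8000)
b = 0 (b = (2*2)*0 = 4*0 = 0)
b*(w + 11) = 0*(34/5 + 11) = 0*(89/5) = 0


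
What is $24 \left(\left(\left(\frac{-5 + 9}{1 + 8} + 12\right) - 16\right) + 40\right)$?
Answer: $\frac{2624}{3} \approx 874.67$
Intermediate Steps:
$24 \left(\left(\left(\frac{-5 + 9}{1 + 8} + 12\right) - 16\right) + 40\right) = 24 \left(\left(\left(\frac{4}{9} + 12\right) - 16\right) + 40\right) = 24 \left(\left(\frac{112}{9} - 16\right) + 40\right) = 24 \left(- \frac{32}{9} + 40\right) = 24 \cdot \frac{328}{9} = \frac{2624}{3}$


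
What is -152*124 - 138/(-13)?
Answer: -244886/13 ≈ -18837.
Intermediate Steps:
-152*124 - 138/(-13) = -18848 - 138*(-1/13) = -18848 + 138/13 = -244886/13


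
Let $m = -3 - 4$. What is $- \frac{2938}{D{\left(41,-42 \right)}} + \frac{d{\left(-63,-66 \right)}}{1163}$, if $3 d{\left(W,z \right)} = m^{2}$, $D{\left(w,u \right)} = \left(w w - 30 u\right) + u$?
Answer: $- \frac{777587}{778047} \approx -0.99941$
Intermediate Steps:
$D{\left(w,u \right)} = w^{2} - 29 u$ ($D{\left(w,u \right)} = \left(w^{2} - 30 u\right) + u = w^{2} - 29 u$)
$m = -7$ ($m = -3 - 4 = -7$)
$d{\left(W,z \right)} = \frac{49}{3}$ ($d{\left(W,z \right)} = \frac{\left(-7\right)^{2}}{3} = \frac{1}{3} \cdot 49 = \frac{49}{3}$)
$- \frac{2938}{D{\left(41,-42 \right)}} + \frac{d{\left(-63,-66 \right)}}{1163} = - \frac{2938}{41^{2} - -1218} + \frac{49}{3 \cdot 1163} = - \frac{2938}{1681 + 1218} + \frac{49}{3} \cdot \frac{1}{1163} = - \frac{2938}{2899} + \frac{49}{3489} = \left(-2938\right) \frac{1}{2899} + \frac{49}{3489} = - \frac{226}{223} + \frac{49}{3489} = - \frac{777587}{778047}$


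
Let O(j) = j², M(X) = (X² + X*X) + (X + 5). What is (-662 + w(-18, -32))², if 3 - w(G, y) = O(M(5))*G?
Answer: 4114067881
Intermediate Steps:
M(X) = 5 + X + 2*X² (M(X) = (X² + X²) + (5 + X) = 2*X² + (5 + X) = 5 + X + 2*X²)
w(G, y) = 3 - 3600*G (w(G, y) = 3 - (5 + 5 + 2*5²)²*G = 3 - (5 + 5 + 2*25)²*G = 3 - (5 + 5 + 50)²*G = 3 - 60²*G = 3 - 3600*G)
(-662 + w(-18, -32))² = (-662 + (3 - 3600*(-18)))² = (-662 + (3 + 64800))² = (-662 + 64803)² = 64141² = 4114067881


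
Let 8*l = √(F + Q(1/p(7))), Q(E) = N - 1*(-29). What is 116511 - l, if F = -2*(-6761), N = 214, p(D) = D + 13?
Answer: 116511 - √13765/8 ≈ 1.1650e+5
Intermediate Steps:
p(D) = 13 + D
Q(E) = 243 (Q(E) = 214 - 1*(-29) = 214 + 29 = 243)
F = 13522
l = √13765/8 (l = √(13522 + 243)/8 = √13765/8 ≈ 14.666)
116511 - l = 116511 - √13765/8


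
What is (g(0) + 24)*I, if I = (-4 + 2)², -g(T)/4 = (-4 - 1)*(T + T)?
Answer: 96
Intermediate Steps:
g(T) = 40*T (g(T) = -4*(-4 - 1)*(T + T) = -(-20)*2*T = -(-40)*T = 40*T)
I = 4 (I = (-2)² = 4)
(g(0) + 24)*I = (40*0 + 24)*4 = (0 + 24)*4 = 24*4 = 96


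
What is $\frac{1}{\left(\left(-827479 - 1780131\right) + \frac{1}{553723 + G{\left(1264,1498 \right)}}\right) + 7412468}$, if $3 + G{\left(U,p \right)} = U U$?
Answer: $\frac{2151416}{10337248378929} \approx 2.0812 \cdot 10^{-7}$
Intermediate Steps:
$G{\left(U,p \right)} = -3 + U^{2}$ ($G{\left(U,p \right)} = -3 + U U = -3 + U^{2}$)
$\frac{1}{\left(\left(-827479 - 1780131\right) + \frac{1}{553723 + G{\left(1264,1498 \right)}}\right) + 7412468} = \frac{1}{\left(\left(-827479 - 1780131\right) + \frac{1}{553723 - \left(3 - 1264^{2}\right)}\right) + 7412468} = \frac{1}{\left(-2607610 + \frac{1}{553723 + \left(-3 + 1597696\right)}\right) + 7412468} = \frac{1}{\left(-2607610 + \frac{1}{553723 + 1597693}\right) + 7412468} = \frac{1}{\left(-2607610 + \frac{1}{2151416}\right) + 7412468} = \frac{1}{- \frac{5610053875759}{2151416} + 7412468} = \frac{1}{\frac{10337248378929}{2151416}} = \frac{2151416}{10337248378929}$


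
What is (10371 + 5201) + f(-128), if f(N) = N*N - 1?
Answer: 31955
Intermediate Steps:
f(N) = -1 + N**2 (f(N) = N**2 - 1 = -1 + N**2)
(10371 + 5201) + f(-128) = (10371 + 5201) + (-1 + (-128)**2) = 15572 + (-1 + 16384) = 15572 + 16383 = 31955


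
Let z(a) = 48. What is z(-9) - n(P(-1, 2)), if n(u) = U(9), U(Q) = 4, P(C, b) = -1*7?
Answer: 44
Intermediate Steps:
P(C, b) = -7
n(u) = 4
z(-9) - n(P(-1, 2)) = 48 - 1*4 = 48 - 4 = 44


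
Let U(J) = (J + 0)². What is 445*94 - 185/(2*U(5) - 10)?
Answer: 334603/8 ≈ 41825.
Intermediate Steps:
U(J) = J²
445*94 - 185/(2*U(5) - 10) = 445*94 - 185/(2*5² - 10) = 41830 - 185/(2*25 - 10) = 41830 - 185/(50 - 10) = 41830 - 185/40 = 41830 - 185*1/40 = 41830 - 37/8 = 334603/8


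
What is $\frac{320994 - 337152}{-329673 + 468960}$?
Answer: $- \frac{5386}{46429} \approx -0.11601$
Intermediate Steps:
$\frac{320994 - 337152}{-329673 + 468960} = - \frac{16158}{139287} = \left(-16158\right) \frac{1}{139287} = - \frac{5386}{46429}$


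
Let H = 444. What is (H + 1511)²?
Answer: 3822025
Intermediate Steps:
(H + 1511)² = (444 + 1511)² = 1955² = 3822025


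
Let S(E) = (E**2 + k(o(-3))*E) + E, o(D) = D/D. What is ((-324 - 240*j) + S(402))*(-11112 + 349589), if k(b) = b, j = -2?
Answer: 55024175028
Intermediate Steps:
o(D) = 1
S(E) = E**2 + 2*E (S(E) = (E**2 + 1*E) + E = (E**2 + E) + E = (E + E**2) + E = E**2 + 2*E)
((-324 - 240*j) + S(402))*(-11112 + 349589) = ((-324 - 240*(-2)) + 402*(2 + 402))*(-11112 + 349589) = ((-324 + 480) + 402*404)*338477 = (156 + 162408)*338477 = 162564*338477 = 55024175028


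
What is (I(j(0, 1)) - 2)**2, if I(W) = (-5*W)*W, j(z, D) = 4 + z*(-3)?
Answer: 6724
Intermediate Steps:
j(z, D) = 4 - 3*z
I(W) = -5*W**2
(I(j(0, 1)) - 2)**2 = (-5*(4 - 3*0)**2 - 2)**2 = (-5*(4 + 0)**2 - 2)**2 = (-5*4**2 - 2)**2 = (-5*16 - 2)**2 = (-80 - 2)**2 = (-82)**2 = 6724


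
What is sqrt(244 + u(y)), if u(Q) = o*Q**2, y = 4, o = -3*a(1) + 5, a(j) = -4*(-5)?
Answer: 2*I*sqrt(159) ≈ 25.219*I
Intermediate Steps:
a(j) = 20
o = -55 (o = -3*20 + 5 = -60 + 5 = -55)
u(Q) = -55*Q**2
sqrt(244 + u(y)) = sqrt(244 - 55*4**2) = sqrt(244 - 55*16) = sqrt(244 - 880) = sqrt(-636) = 2*I*sqrt(159)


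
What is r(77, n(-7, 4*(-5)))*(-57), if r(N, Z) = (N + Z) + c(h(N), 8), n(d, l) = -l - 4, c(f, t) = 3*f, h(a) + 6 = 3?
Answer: -4788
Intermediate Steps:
h(a) = -3 (h(a) = -6 + 3 = -3)
n(d, l) = -4 - l
r(N, Z) = -9 + N + Z (r(N, Z) = (N + Z) + 3*(-3) = (N + Z) - 9 = -9 + N + Z)
r(77, n(-7, 4*(-5)))*(-57) = (-9 + 77 + (-4 - 4*(-5)))*(-57) = (-9 + 77 + (-4 - 1*(-20)))*(-57) = (-9 + 77 + (-4 + 20))*(-57) = (-9 + 77 + 16)*(-57) = 84*(-57) = -4788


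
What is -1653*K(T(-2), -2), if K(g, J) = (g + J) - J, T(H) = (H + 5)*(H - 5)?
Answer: 34713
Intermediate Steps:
T(H) = (-5 + H)*(5 + H) (T(H) = (5 + H)*(-5 + H) = (-5 + H)*(5 + H))
K(g, J) = g (K(g, J) = (J + g) - J = g)
-1653*K(T(-2), -2) = -1653*(-25 + (-2)**2) = -1653*(-25 + 4) = -1653*(-21) = 34713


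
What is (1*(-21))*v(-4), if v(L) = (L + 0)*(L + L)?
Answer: -672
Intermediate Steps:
v(L) = 2*L² (v(L) = L*(2*L) = 2*L²)
(1*(-21))*v(-4) = (1*(-21))*(2*(-4)²) = -42*16 = -21*32 = -672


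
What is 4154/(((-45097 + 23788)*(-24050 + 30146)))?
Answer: -2077/64949832 ≈ -3.1979e-5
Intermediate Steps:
4154/(((-45097 + 23788)*(-24050 + 30146))) = 4154/((-21309*6096)) = 4154/(-129899664) = 4154*(-1/129899664) = -2077/64949832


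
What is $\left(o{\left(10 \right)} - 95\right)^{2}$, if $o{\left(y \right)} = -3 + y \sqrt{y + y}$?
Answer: $11604 - 3920 \sqrt{5} \approx 2838.6$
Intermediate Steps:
$o{\left(y \right)} = -3 + \sqrt{2} y^{\frac{3}{2}}$ ($o{\left(y \right)} = -3 + y \sqrt{2 y} = -3 + y \sqrt{2} \sqrt{y} = -3 + \sqrt{2} y^{\frac{3}{2}}$)
$\left(o{\left(10 \right)} - 95\right)^{2} = \left(\left(-3 + \sqrt{2} \cdot 10^{\frac{3}{2}}\right) - 95\right)^{2} = \left(\left(-3 + \sqrt{2} \cdot 10 \sqrt{10}\right) - 95\right)^{2} = \left(\left(-3 + 20 \sqrt{5}\right) - 95\right)^{2} = \left(-98 + 20 \sqrt{5}\right)^{2}$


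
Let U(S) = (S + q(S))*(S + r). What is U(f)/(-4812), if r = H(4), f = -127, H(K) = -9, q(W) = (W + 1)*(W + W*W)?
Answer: -68556886/1203 ≈ -56988.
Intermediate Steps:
q(W) = (1 + W)*(W + W²)
r = -9
U(S) = (-9 + S)*(S + S*(1 + S² + 2*S)) (U(S) = (S + S*(1 + S² + 2*S))*(S - 9) = (S + S*(1 + S² + 2*S))*(-9 + S) = (-9 + S)*(S + S*(1 + S² + 2*S)))
U(f)/(-4812) = -127*(-18 + (-127)³ - 16*(-127) - 7*(-127)²)/(-4812) = -127*(-18 - 2048383 + 2032 - 7*16129)*(-1/4812) = -127*(-18 - 2048383 + 2032 - 112903)*(-1/4812) = -127*(-2159272)*(-1/4812) = 274227544*(-1/4812) = -68556886/1203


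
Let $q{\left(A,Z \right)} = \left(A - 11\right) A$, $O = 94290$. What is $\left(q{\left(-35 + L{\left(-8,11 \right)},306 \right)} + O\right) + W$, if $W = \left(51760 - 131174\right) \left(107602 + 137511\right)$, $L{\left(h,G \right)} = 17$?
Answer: $-19465308970$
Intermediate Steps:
$q{\left(A,Z \right)} = A \left(-11 + A\right)$ ($q{\left(A,Z \right)} = \left(-11 + A\right) A = A \left(-11 + A\right)$)
$W = -19465403782$ ($W = \left(-79414\right) 245113 = -19465403782$)
$\left(q{\left(-35 + L{\left(-8,11 \right)},306 \right)} + O\right) + W = \left(\left(-35 + 17\right) \left(-11 + \left(-35 + 17\right)\right) + 94290\right) - 19465403782 = \left(- 18 \left(-11 - 18\right) + 94290\right) - 19465403782 = \left(\left(-18\right) \left(-29\right) + 94290\right) - 19465403782 = \left(522 + 94290\right) - 19465403782 = 94812 - 19465403782 = -19465308970$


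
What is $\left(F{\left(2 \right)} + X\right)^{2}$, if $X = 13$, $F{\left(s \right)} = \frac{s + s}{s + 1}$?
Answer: $\frac{1849}{9} \approx 205.44$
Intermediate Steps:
$F{\left(s \right)} = \frac{2 s}{1 + s}$
$\left(F{\left(2 \right)} + X\right)^{2} = \left(2 \cdot 2 \frac{1}{1 + 2} + 13\right)^{2} = \left(2 \cdot 2 \cdot \frac{1}{3} + 13\right)^{2} = \left(\frac{4}{3} + 13\right)^{2} = \left(\frac{43}{3}\right)^{2} = \frac{1849}{9}$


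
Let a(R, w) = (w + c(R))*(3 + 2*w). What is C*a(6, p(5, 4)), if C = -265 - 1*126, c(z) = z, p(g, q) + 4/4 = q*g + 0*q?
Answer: -400775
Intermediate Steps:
p(g, q) = -1 + g*q (p(g, q) = -1 + (q*g + 0*q) = -1 + (g*q + 0) = -1 + g*q)
C = -391 (C = -265 - 126 = -391)
a(R, w) = (3 + 2*w)*(R + w) (a(R, w) = (w + R)*(3 + 2*w) = (R + w)*(3 + 2*w) = (3 + 2*w)*(R + w))
C*a(6, p(5, 4)) = -391*(2*(-1 + 5*4)² + 3*6 + 3*(-1 + 5*4) + 2*6*(-1 + 5*4)) = -391*(2*(-1 + 20)² + 18 + 3*(-1 + 20) + 2*6*(-1 + 20)) = -391*(2*19² + 18 + 3*19 + 2*6*19) = -391*(2*361 + 18 + 57 + 228) = -391*(722 + 18 + 57 + 228) = -391*1025 = -400775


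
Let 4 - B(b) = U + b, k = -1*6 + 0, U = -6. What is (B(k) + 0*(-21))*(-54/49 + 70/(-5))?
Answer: -11840/49 ≈ -241.63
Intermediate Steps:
k = -6 (k = -6 + 0 = -6)
B(b) = 10 - b (B(b) = 4 - (-6 + b) = 4 + (6 - b) = 10 - b)
(B(k) + 0*(-21))*(-54/49 + 70/(-5)) = ((10 - 1*(-6)) + 0*(-21))*(-54/49 + 70/(-5)) = ((10 + 6) + 0)*(-54*1/49 + 70*(-1/5)) = (16 + 0)*(-54/49 - 14) = 16*(-740/49) = -11840/49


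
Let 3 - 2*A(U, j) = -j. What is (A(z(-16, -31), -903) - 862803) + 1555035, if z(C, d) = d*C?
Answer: 691782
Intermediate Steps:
z(C, d) = C*d
A(U, j) = 3/2 + j/2 (A(U, j) = 3/2 - (-1)*j/2 = 3/2 + j/2)
(A(z(-16, -31), -903) - 862803) + 1555035 = ((3/2 + (½)*(-903)) - 862803) + 1555035 = ((3/2 - 903/2) - 862803) + 1555035 = (-450 - 862803) + 1555035 = -863253 + 1555035 = 691782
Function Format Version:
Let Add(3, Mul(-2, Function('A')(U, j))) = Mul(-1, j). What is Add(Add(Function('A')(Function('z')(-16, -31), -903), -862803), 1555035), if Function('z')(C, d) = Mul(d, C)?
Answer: 691782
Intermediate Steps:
Function('z')(C, d) = Mul(C, d)
Function('A')(U, j) = Add(Rational(3, 2), Mul(Rational(1, 2), j)) (Function('A')(U, j) = Add(Rational(3, 2), Mul(Rational(-1, 2), Mul(-1, j))) = Add(Rational(3, 2), Mul(Rational(1, 2), j)))
Add(Add(Function('A')(Function('z')(-16, -31), -903), -862803), 1555035) = Add(Add(Add(Rational(3, 2), Mul(Rational(1, 2), -903)), -862803), 1555035) = Add(Add(Add(Rational(3, 2), Rational(-903, 2)), -862803), 1555035) = Add(Add(-450, -862803), 1555035) = Add(-863253, 1555035) = 691782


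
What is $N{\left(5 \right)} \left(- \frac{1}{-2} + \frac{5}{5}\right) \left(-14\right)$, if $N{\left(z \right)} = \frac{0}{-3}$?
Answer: $0$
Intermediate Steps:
$N{\left(z \right)} = 0$ ($N{\left(z \right)} = 0 \left(- \frac{1}{3}\right) = 0$)
$N{\left(5 \right)} \left(- \frac{1}{-2} + \frac{5}{5}\right) \left(-14\right) = 0 \left(- \frac{1}{-2} + \frac{5}{5}\right) \left(-14\right) = 0 \left(\left(-1\right) \left(- \frac{1}{2}\right) + 5 \cdot \frac{1}{5}\right) \left(-14\right) = 0 \left(\frac{1}{2} + 1\right) \left(-14\right) = 0 \cdot \frac{3}{2} \left(-14\right) = 0 \left(-14\right) = 0$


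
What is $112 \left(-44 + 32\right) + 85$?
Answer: $-1259$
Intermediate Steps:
$112 \left(-44 + 32\right) + 85 = 112 \left(-12\right) + 85 = -1344 + 85 = -1259$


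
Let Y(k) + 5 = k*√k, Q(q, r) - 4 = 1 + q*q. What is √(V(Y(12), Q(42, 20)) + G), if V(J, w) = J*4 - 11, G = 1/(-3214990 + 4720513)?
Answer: 2*√(-17566145775969 + 54398388084696*√3)/1505523 ≈ 11.631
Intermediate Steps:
Q(q, r) = 5 + q² (Q(q, r) = 4 + (1 + q*q) = 4 + (1 + q²) = 5 + q²)
Y(k) = -5 + k^(3/2) (Y(k) = -5 + k*√k = -5 + k^(3/2))
G = 1/1505523 ≈ 6.6422e-7
V(J, w) = -11 + 4*J (V(J, w) = 4*J - 11 = -11 + 4*J)
√(V(Y(12), Q(42, 20)) + G) = √((-11 + 4*(-5 + 12^(3/2))) + 1/1505523) = √((-11 + 4*(-5 + 24*√3)) + 1/1505523) = √((-11 + (-20 + 96*√3)) + 1/1505523) = √((-31 + 96*√3) + 1/1505523) = √(-46671212/1505523 + 96*√3)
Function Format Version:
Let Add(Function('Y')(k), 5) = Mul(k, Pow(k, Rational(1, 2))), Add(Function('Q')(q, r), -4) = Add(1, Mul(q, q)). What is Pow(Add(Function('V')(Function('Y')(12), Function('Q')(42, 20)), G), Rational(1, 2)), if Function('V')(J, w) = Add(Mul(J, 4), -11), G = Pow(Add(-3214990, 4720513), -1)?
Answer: Mul(Rational(2, 1505523), Pow(Add(-17566145775969, Mul(54398388084696, Pow(3, Rational(1, 2)))), Rational(1, 2))) ≈ 11.631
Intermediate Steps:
Function('Q')(q, r) = Add(5, Pow(q, 2)) (Function('Q')(q, r) = Add(4, Add(1, Mul(q, q))) = Add(4, Add(1, Pow(q, 2))) = Add(5, Pow(q, 2)))
Function('Y')(k) = Add(-5, Pow(k, Rational(3, 2))) (Function('Y')(k) = Add(-5, Mul(k, Pow(k, Rational(1, 2)))) = Add(-5, Pow(k, Rational(3, 2))))
G = Rational(1, 1505523) (G = Pow(1505523, -1) = Rational(1, 1505523) ≈ 6.6422e-7)
Function('V')(J, w) = Add(-11, Mul(4, J)) (Function('V')(J, w) = Add(Mul(4, J), -11) = Add(-11, Mul(4, J)))
Pow(Add(Function('V')(Function('Y')(12), Function('Q')(42, 20)), G), Rational(1, 2)) = Pow(Add(Add(-11, Mul(4, Add(-5, Pow(12, Rational(3, 2))))), Rational(1, 1505523)), Rational(1, 2)) = Pow(Add(Add(-11, Mul(4, Add(-5, Mul(24, Pow(3, Rational(1, 2)))))), Rational(1, 1505523)), Rational(1, 2)) = Pow(Add(Add(-11, Add(-20, Mul(96, Pow(3, Rational(1, 2))))), Rational(1, 1505523)), Rational(1, 2)) = Pow(Add(Add(-31, Mul(96, Pow(3, Rational(1, 2)))), Rational(1, 1505523)), Rational(1, 2)) = Pow(Add(Rational(-46671212, 1505523), Mul(96, Pow(3, Rational(1, 2)))), Rational(1, 2))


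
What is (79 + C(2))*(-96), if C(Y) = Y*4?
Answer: -8352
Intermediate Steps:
C(Y) = 4*Y
(79 + C(2))*(-96) = (79 + 4*2)*(-96) = (79 + 8)*(-96) = 87*(-96) = -8352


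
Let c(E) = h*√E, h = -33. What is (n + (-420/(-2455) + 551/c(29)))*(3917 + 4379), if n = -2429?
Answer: -9893436280/491 - 157624*√29/33 ≈ -2.0175e+7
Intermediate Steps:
c(E) = -33*√E
(n + (-420/(-2455) + 551/c(29)))*(3917 + 4379) = (-2429 + (-420/(-2455) + 551/((-33*√29))))*(3917 + 4379) = (-2429 + (-420*(-1/2455) + 551*(-√29/957)))*8296 = (-2429 + (84/491 - 19*√29/33))*8296 = (-1192555/491 - 19*√29/33)*8296 = -9893436280/491 - 157624*√29/33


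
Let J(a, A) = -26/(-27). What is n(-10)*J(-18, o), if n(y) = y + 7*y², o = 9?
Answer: 5980/9 ≈ 664.44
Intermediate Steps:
J(a, A) = 26/27 (J(a, A) = -26*(-1/27) = 26/27)
n(-10)*J(-18, o) = -10*(1 + 7*(-10))*(26/27) = -10*(1 - 70)*(26/27) = -10*(-69)*(26/27) = 690*(26/27) = 5980/9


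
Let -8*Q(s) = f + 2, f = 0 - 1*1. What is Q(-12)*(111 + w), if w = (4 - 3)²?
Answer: -14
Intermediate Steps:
f = -1 (f = 0 - 1 = -1)
w = 1 (w = 1² = 1)
Q(s) = -⅛ (Q(s) = -(-1 + 2)/8 = -⅛*1 = -⅛)
Q(-12)*(111 + w) = -(111 + 1)/8 = -⅛*112 = -14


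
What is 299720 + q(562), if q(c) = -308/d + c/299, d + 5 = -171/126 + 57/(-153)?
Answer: 430674679498/1436695 ≈ 2.9977e+5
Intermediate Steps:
d = -4805/714 (d = -5 + (-171/126 + 57/(-153)) = -5 + (-171*1/126 + 57*(-1/153)) = -5 + (-19/14 - 19/51) = -5 - 1235/714 = -4805/714 ≈ -6.7297)
q(c) = 219912/4805 + c/299 (q(c) = -308/(-4805/714) + c/299 = -308*(-714/4805) + c*(1/299) = 219912/4805 + c/299)
299720 + q(562) = 299720 + (219912/4805 + (1/299)*562) = 299720 + (219912/4805 + 562/299) = 299720 + 68454098/1436695 = 430674679498/1436695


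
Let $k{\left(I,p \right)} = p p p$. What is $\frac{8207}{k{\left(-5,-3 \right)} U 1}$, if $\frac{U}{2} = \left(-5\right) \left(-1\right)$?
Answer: $- \frac{8207}{270} \approx -30.396$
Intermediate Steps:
$k{\left(I,p \right)} = p^{3}$ ($k{\left(I,p \right)} = p^{2} p = p^{3}$)
$U = 10$ ($U = 2 \left(\left(-5\right) \left(-1\right)\right) = 2 \cdot 5 = 10$)
$\frac{8207}{k{\left(-5,-3 \right)} U 1} = \frac{8207}{\left(-3\right)^{3} \cdot 10 \cdot 1} = \frac{8207}{\left(-27\right) 10 \cdot 1} = \frac{8207}{\left(-270\right) 1} = \frac{8207}{-270} = 8207 \left(- \frac{1}{270}\right) = - \frac{8207}{270}$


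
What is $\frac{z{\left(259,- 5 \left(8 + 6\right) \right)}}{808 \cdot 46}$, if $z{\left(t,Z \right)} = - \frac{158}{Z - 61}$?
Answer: $\frac{79}{2434504} \approx 3.245 \cdot 10^{-5}$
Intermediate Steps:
$z{\left(t,Z \right)} = - \frac{158}{-61 + Z}$
$\frac{z{\left(259,- 5 \left(8 + 6\right) \right)}}{808 \cdot 46} = \frac{\left(-158\right) \frac{1}{-61 - 5 \left(8 + 6\right)}}{808 \cdot 46} = \frac{\left(-158\right) \frac{1}{-61 - 70}}{37168} = - \frac{158}{-61 - 70} \cdot \frac{1}{37168} = - \frac{158}{-131} \cdot \frac{1}{37168} = \left(-158\right) \left(- \frac{1}{131}\right) \frac{1}{37168} = \frac{158}{131} \cdot \frac{1}{37168} = \frac{79}{2434504}$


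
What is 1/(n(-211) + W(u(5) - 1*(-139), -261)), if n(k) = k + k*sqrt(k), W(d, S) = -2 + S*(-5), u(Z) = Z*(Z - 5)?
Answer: 1092/10586395 + 211*I*sqrt(211)/10586395 ≈ 0.00010315 + 0.00028952*I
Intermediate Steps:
u(Z) = Z*(-5 + Z)
W(d, S) = -2 - 5*S
n(k) = k + k**(3/2)
1/(n(-211) + W(u(5) - 1*(-139), -261)) = 1/((-211 + (-211)**(3/2)) + (-2 - 5*(-261))) = 1/((-211 - 211*I*sqrt(211)) + (-2 + 1305)) = 1/((-211 - 211*I*sqrt(211)) + 1303) = 1/(1092 - 211*I*sqrt(211))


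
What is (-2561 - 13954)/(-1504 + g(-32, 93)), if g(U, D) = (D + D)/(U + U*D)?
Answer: 24838560/2262109 ≈ 10.980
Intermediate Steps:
g(U, D) = 2*D/(U + D*U) (g(U, D) = (2*D)/(U + D*U) = 2*D/(U + D*U))
(-2561 - 13954)/(-1504 + g(-32, 93)) = (-2561 - 13954)/(-1504 + 2*93/(-32*(1 + 93))) = -16515/(-1504 + 2*93*(-1/32)/94) = -16515/(-1504 + 2*93*(-1/32)*(1/94)) = -16515/(-1504 - 93/1504) = -16515/(-2262109/1504) = -16515*(-1504/2262109) = 24838560/2262109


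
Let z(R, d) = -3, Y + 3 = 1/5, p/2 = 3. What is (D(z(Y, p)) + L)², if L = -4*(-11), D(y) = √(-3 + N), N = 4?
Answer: 2025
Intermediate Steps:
p = 6 (p = 2*3 = 6)
Y = -14/5 (Y = -3 + 1/5 = -3 + ⅕ = -14/5 ≈ -2.8000)
D(y) = 1 (D(y) = √(-3 + 4) = √1 = 1)
L = 44
(D(z(Y, p)) + L)² = (1 + 44)² = 45² = 2025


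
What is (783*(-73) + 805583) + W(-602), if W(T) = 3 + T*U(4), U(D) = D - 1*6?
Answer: 749631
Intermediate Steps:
U(D) = -6 + D (U(D) = D - 6 = -6 + D)
W(T) = 3 - 2*T (W(T) = 3 + T*(-6 + 4) = 3 + T*(-2) = 3 - 2*T)
(783*(-73) + 805583) + W(-602) = (783*(-73) + 805583) + (3 - 2*(-602)) = (-57159 + 805583) + (3 + 1204) = 748424 + 1207 = 749631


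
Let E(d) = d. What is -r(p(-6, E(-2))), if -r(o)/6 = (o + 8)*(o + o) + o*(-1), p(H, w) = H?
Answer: -108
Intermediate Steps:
r(o) = 6*o - 12*o*(8 + o) (r(o) = -6*((o + 8)*(o + o) + o*(-1)) = -6*((8 + o)*(2*o) - o) = -6*(2*o*(8 + o) - o) = -6*(-o + 2*o*(8 + o)) = 6*o - 12*o*(8 + o))
-r(p(-6, E(-2))) = -(-6)*(-6)*(15 + 2*(-6)) = -(-6)*(-6)*(15 - 12) = -(-6)*(-6)*3 = -1*108 = -108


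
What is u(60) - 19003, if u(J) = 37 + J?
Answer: -18906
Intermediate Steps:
u(60) - 19003 = (37 + 60) - 19003 = 97 - 19003 = -18906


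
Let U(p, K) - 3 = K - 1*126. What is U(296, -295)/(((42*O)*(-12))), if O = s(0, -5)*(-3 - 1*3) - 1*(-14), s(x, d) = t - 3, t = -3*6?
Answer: 209/35280 ≈ 0.0059240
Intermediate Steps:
t = -18
s(x, d) = -21 (s(x, d) = -18 - 3 = -21)
U(p, K) = -123 + K (U(p, K) = 3 + (K - 1*126) = 3 + (K - 126) = 3 + (-126 + K) = -123 + K)
O = 140 (O = -21*(-3 - 1*3) - 1*(-14) = -21*(-3 - 3) + 14 = -21*(-6) + 14 = 126 + 14 = 140)
U(296, -295)/(((42*O)*(-12))) = (-123 - 295)/(((42*140)*(-12))) = -418/(5880*(-12)) = -418/(-70560) = -418*(-1/70560) = 209/35280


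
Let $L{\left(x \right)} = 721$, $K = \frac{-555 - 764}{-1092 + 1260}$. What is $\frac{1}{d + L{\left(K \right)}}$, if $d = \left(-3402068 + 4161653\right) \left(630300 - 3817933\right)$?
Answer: $- \frac{1}{2421278211584} \approx -4.1301 \cdot 10^{-13}$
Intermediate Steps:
$K = - \frac{1319}{168} \approx -7.8512$
$d = -2421278212305$ ($d = 759585 \left(-3187633\right) = -2421278212305$)
$\frac{1}{d + L{\left(K \right)}} = \frac{1}{-2421278212305 + 721} = \frac{1}{-2421278211584} = - \frac{1}{2421278211584}$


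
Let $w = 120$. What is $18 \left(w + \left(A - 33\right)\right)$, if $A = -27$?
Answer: $1080$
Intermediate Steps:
$18 \left(w + \left(A - 33\right)\right) = 18 \left(120 - 60\right) = 18 \cdot 60 = 1080$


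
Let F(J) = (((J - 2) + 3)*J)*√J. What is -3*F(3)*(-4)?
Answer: 144*√3 ≈ 249.42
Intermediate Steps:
F(J) = J^(3/2)*(1 + J) (F(J) = (((-2 + J) + 3)*J)*√J = ((1 + J)*J)*√J = (J*(1 + J))*√J = J^(3/2)*(1 + J))
-3*F(3)*(-4) = -3*3^(3/2)*(1 + 3)*(-4) = -3*3*√3*4*(-4) = -36*√3*(-4) = 144*√3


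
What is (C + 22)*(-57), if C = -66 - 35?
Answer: 4503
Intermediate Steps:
C = -101
(C + 22)*(-57) = (-101 + 22)*(-57) = -79*(-57) = 4503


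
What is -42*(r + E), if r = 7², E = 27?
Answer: -3192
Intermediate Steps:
r = 49
-42*(r + E) = -42*(49 + 27) = -42*76 = -3192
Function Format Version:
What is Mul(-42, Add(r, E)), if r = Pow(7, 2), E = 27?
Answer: -3192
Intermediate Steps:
r = 49
Mul(-42, Add(r, E)) = Mul(-42, Add(49, 27)) = Mul(-42, 76) = -3192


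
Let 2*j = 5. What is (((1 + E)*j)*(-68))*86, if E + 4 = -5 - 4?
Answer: 175440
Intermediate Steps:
E = -13 (E = -4 + (-5 - 4) = -4 - 9 = -13)
j = 5/2 (j = (½)*5 = 5/2 ≈ 2.5000)
(((1 + E)*j)*(-68))*86 = (((1 - 13)*(5/2))*(-68))*86 = (-12*5/2*(-68))*86 = -30*(-68)*86 = 2040*86 = 175440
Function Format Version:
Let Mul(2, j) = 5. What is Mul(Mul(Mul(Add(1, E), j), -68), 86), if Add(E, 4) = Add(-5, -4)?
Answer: 175440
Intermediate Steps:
E = -13 (E = Add(-4, Add(-5, -4)) = Add(-4, -9) = -13)
j = Rational(5, 2) (j = Mul(Rational(1, 2), 5) = Rational(5, 2) ≈ 2.5000)
Mul(Mul(Mul(Add(1, E), j), -68), 86) = Mul(Mul(Mul(Add(1, -13), Rational(5, 2)), -68), 86) = Mul(Mul(Mul(-12, Rational(5, 2)), -68), 86) = Mul(Mul(-30, -68), 86) = Mul(2040, 86) = 175440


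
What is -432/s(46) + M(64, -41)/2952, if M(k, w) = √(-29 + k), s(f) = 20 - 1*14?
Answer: -72 + √35/2952 ≈ -71.998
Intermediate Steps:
s(f) = 6 (s(f) = 20 - 14 = 6)
-432/s(46) + M(64, -41)/2952 = -432/6 + √(-29 + 64)/2952 = -432*⅙ + √35*(1/2952) = -72 + √35/2952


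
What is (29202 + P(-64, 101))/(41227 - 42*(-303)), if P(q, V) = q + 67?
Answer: 29205/53953 ≈ 0.54130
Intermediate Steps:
P(q, V) = 67 + q
(29202 + P(-64, 101))/(41227 - 42*(-303)) = (29202 + (67 - 64))/(41227 - 42*(-303)) = (29202 + 3)/(41227 + 12726) = 29205/53953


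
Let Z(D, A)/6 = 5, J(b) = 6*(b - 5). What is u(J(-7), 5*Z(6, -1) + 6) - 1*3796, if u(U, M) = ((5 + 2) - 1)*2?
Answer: -3784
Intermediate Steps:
J(b) = -30 + 6*b (J(b) = 6*(-5 + b) = -30 + 6*b)
Z(D, A) = 30 (Z(D, A) = 6*5 = 30)
u(U, M) = 12 (u(U, M) = (7 - 1)*2 = 6*2 = 12)
u(J(-7), 5*Z(6, -1) + 6) - 1*3796 = 12 - 1*3796 = 12 - 3796 = -3784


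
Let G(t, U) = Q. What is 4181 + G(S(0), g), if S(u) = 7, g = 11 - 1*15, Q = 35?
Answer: 4216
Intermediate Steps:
g = -4 (g = 11 - 15 = -4)
G(t, U) = 35
4181 + G(S(0), g) = 4181 + 35 = 4216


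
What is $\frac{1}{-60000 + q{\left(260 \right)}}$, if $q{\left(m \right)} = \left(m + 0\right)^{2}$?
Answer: $\frac{1}{7600} \approx 0.00013158$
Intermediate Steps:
$q{\left(m \right)} = m^{2}$
$\frac{1}{-60000 + q{\left(260 \right)}} = \frac{1}{-60000 + 260^{2}} = \frac{1}{-60000 + 67600} = \frac{1}{7600}$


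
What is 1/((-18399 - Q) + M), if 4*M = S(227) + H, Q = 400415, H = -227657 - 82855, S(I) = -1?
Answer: -4/1985769 ≈ -2.0143e-6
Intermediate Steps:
H = -310512
M = -310513/4 (M = (-1 - 310512)/4 = (1/4)*(-310513) = -310513/4 ≈ -77628.)
1/((-18399 - Q) + M) = 1/((-18399 - 1*400415) - 310513/4) = 1/((-18399 - 400415) - 310513/4) = 1/(-418814 - 310513/4) = 1/(-1985769/4) = -4/1985769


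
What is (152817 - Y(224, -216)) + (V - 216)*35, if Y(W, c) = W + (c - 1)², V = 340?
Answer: 109844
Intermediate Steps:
Y(W, c) = W + (-1 + c)²
(152817 - Y(224, -216)) + (V - 216)*35 = (152817 - (224 + (-1 - 216)²)) + (340 - 216)*35 = (152817 - (224 + (-217)²)) + 124*35 = (152817 - (224 + 47089)) + 4340 = (152817 - 1*47313) + 4340 = (152817 - 47313) + 4340 = 105504 + 4340 = 109844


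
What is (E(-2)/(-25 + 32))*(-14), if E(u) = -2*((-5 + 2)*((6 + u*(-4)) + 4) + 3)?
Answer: -204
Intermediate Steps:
E(u) = 54 - 24*u (E(u) = -2*(-3*((6 - 4*u) + 4) + 3) = -2*(-3*(10 - 4*u) + 3) = -2*((-30 + 12*u) + 3) = -2*(-27 + 12*u) = 54 - 24*u)
(E(-2)/(-25 + 32))*(-14) = ((54 - 24*(-2))/(-25 + 32))*(-14) = ((54 + 48)/7)*(-14) = (102*(1/7))*(-14) = (102/7)*(-14) = -204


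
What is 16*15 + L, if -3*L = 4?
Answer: 716/3 ≈ 238.67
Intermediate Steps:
L = -4/3 (L = -⅓*4 = -4/3 ≈ -1.3333)
16*15 + L = 16*15 - 4/3 = 240 - 4/3 = 716/3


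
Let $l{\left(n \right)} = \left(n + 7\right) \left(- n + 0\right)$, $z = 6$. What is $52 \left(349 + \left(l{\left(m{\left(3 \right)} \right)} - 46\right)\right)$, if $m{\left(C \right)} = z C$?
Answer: $-7644$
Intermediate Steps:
$m{\left(C \right)} = 6 C$
$l{\left(n \right)} = - n \left(7 + n\right)$ ($l{\left(n \right)} = \left(7 + n\right) \left(- n\right) = - n \left(7 + n\right)$)
$52 \left(349 + \left(l{\left(m{\left(3 \right)} \right)} - 46\right)\right) = 52 \left(349 - \left(46 + 6 \cdot 3 \left(7 + 6 \cdot 3\right)\right)\right) = 52 \left(349 - \left(46 + 18 \left(7 + 18\right)\right)\right) = 52 \left(349 - \left(46 + 18 \cdot 25\right)\right) = 52 \left(349 - 496\right) = 52 \left(-147\right) = -7644$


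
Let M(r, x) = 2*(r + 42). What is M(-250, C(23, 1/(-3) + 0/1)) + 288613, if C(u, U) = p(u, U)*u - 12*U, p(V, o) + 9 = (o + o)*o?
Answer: 288197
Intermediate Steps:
p(V, o) = -9 + 2*o² (p(V, o) = -9 + (o + o)*o = -9 + (2*o)*o = -9 + 2*o²)
C(u, U) = -12*U + u*(-9 + 2*U²) (C(u, U) = (-9 + 2*U²)*u - 12*U = u*(-9 + 2*U²) - 12*U = -12*U + u*(-9 + 2*U²))
M(r, x) = 84 + 2*r (M(r, x) = 2*(42 + r) = 84 + 2*r)
M(-250, C(23, 1/(-3) + 0/1)) + 288613 = (84 + 2*(-250)) + 288613 = (84 - 500) + 288613 = -416 + 288613 = 288197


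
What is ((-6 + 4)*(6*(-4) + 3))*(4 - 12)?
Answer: -336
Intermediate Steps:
((-6 + 4)*(6*(-4) + 3))*(4 - 12) = -2*(-24 + 3)*(-8) = -2*(-21)*(-8) = 42*(-8) = -336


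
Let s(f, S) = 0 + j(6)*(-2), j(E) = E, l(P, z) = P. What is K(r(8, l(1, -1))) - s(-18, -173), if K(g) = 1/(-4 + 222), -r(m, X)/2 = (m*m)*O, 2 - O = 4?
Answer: 2617/218 ≈ 12.005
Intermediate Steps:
O = -2 (O = 2 - 1*4 = 2 - 4 = -2)
r(m, X) = 4*m² (r(m, X) = -2*m*m*(-2) = -2*m²*(-2) = -(-4)*m² = 4*m²)
s(f, S) = -12 (s(f, S) = 0 + 6*(-2) = 0 - 12 = -12)
K(g) = 1/218
K(r(8, l(1, -1))) - s(-18, -173) = 1/218 - 1*(-12) = 1/218 + 12 = 2617/218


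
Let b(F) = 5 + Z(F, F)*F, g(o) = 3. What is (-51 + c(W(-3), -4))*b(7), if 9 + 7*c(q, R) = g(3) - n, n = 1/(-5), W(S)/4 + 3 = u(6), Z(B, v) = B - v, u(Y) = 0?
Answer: -1814/7 ≈ -259.14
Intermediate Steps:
W(S) = -12 (W(S) = -12 + 4*0 = -12 + 0 = -12)
n = -1/5 (n = 1*(-1/5) = -1/5 ≈ -0.20000)
b(F) = 5 (b(F) = 5 + (F - F)*F = 5 + 0*F = 5 + 0 = 5)
c(q, R) = -29/35 (c(q, R) = -9/7 + (3 - 1*(-1/5))/7 = -9/7 + (3 + 1/5)/7 = -9/7 + (1/7)*(16/5) = -9/7 + 16/35 = -29/35)
(-51 + c(W(-3), -4))*b(7) = (-51 - 29/35)*5 = -1814/35*5 = -1814/7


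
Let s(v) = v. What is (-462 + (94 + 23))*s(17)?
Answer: -5865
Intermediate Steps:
(-462 + (94 + 23))*s(17) = (-462 + (94 + 23))*17 = (-462 + 117)*17 = -345*17 = -5865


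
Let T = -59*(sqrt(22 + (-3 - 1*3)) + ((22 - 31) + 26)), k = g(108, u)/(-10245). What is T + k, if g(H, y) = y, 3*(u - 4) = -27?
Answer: -2538710/2049 ≈ -1239.0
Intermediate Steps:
u = -5 (u = 4 + (1/3)*(-27) = 4 - 9 = -5)
k = 1/2049 (k = -5/(-10245) = -5*(-1/10245) = 1/2049 ≈ 0.00048804)
T = -1239 (T = -59*(sqrt(22 + (-3 - 3)) + (-9 + 26)) = -59*(sqrt(22 - 6) + 17) = -59*(sqrt(16) + 17) = -59*(4 + 17) = -59*21 = -1239)
T + k = -1239 + 1/2049 = -2538710/2049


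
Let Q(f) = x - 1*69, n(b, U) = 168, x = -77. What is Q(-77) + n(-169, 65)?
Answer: 22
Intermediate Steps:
Q(f) = -146 (Q(f) = -77 - 1*69 = -77 - 69 = -146)
Q(-77) + n(-169, 65) = -146 + 168 = 22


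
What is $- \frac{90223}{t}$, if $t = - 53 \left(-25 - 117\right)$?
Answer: $- \frac{90223}{7526} \approx -11.988$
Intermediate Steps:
$t = 7526$ ($t = \left(-53\right) \left(-142\right) = 7526$)
$- \frac{90223}{t} = - \frac{90223}{7526}$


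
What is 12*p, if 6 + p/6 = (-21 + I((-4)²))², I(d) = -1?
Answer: 34416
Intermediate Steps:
p = 2868 (p = -36 + 6*(-21 - 1)² = -36 + 6*(-22)² = -36 + 6*484 = -36 + 2904 = 2868)
12*p = 12*2868 = 34416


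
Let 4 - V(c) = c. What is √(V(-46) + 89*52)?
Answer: √4678 ≈ 68.396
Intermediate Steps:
V(c) = 4 - c
√(V(-46) + 89*52) = √((4 - 1*(-46)) + 89*52) = √((4 + 46) + 4628) = √(50 + 4628) = √4678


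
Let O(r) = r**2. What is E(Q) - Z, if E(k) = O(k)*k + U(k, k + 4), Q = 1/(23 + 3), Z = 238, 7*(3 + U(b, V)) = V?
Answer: -4225675/17576 ≈ -240.42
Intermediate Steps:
U(b, V) = -3 + V/7
Q = 1/26 ≈ 0.038462
E(k) = -17/7 + k**3 + k/7 (E(k) = k**2*k + (-3 + (k + 4)/7) = k**3 + (-3 + (4 + k)/7) = k**3 + (-3 + (4/7 + k/7)) = k**3 + (-17/7 + k/7) = -17/7 + k**3 + k/7)
E(Q) - Z = (-17/7 + (1/26)**3 + (1/7)*(1/26)) - 1*238 = (-17/7 + 1/17576 + 1/182) - 238 = -42587/17576 - 238 = -4225675/17576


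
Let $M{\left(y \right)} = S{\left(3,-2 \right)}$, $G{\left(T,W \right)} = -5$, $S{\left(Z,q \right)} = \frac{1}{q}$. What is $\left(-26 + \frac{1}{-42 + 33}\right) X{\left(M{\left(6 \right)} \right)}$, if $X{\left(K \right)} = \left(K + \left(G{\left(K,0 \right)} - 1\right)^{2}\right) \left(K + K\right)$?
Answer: $\frac{16685}{18} \approx 926.94$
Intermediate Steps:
$M{\left(y \right)} = - \frac{1}{2}$ ($M{\left(y \right)} = \frac{1}{-2} = - \frac{1}{2}$)
$X{\left(K \right)} = 2 K \left(36 + K\right)$ ($X{\left(K \right)} = \left(K + \left(-5 - 1\right)^{2}\right) \left(K + K\right) = \left(K + \left(-6\right)^{2}\right) 2 K = \left(K + 36\right) 2 K = \left(36 + K\right) 2 K = 2 K \left(36 + K\right)$)
$\left(-26 + \frac{1}{-42 + 33}\right) X{\left(M{\left(6 \right)} \right)} = \left(-26 + \frac{1}{-42 + 33}\right) 2 \left(- \frac{1}{2}\right) \left(36 - \frac{1}{2}\right) = \left(-26 + \frac{1}{-9}\right) 2 \left(- \frac{1}{2}\right) \frac{71}{2} = \left(-26 - \frac{1}{9}\right) \left(- \frac{71}{2}\right) = \left(- \frac{235}{9}\right) \left(- \frac{71}{2}\right) = \frac{16685}{18}$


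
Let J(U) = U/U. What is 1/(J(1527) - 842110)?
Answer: -1/842109 ≈ -1.1875e-6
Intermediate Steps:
J(U) = 1
1/(J(1527) - 842110) = 1/(1 - 842110) = 1/(-842109) = -1/842109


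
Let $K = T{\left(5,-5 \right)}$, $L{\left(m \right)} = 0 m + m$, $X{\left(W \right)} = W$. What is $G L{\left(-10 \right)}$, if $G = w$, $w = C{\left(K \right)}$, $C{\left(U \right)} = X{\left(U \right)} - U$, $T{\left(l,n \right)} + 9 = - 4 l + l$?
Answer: $0$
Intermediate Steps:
$T{\left(l,n \right)} = -9 - 3 l$ ($T{\left(l,n \right)} = -9 + \left(- 4 l + l\right) = -9 - 3 l$)
$L{\left(m \right)} = m$ ($L{\left(m \right)} = 0 + m = m$)
$K = -24$ ($K = -9 - 15 = -24$)
$C{\left(U \right)} = 0$ ($C{\left(U \right)} = U - U = 0$)
$w = 0$
$G = 0$
$G L{\left(-10 \right)} = 0 \left(-10\right) = 0$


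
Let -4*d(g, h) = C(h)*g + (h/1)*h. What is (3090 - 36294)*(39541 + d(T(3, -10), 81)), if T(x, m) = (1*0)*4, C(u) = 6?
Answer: -1258456503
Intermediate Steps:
T(x, m) = 0 (T(x, m) = 0*4 = 0)
d(g, h) = -3*g/2 - h**2/4 (d(g, h) = -(6*g + (h/1)*h)/4 = -(6*g + (h*1)*h)/4 = -(6*g + h*h)/4 = -(6*g + h**2)/4 = -(h**2 + 6*g)/4 = -3*g/2 - h**2/4)
(3090 - 36294)*(39541 + d(T(3, -10), 81)) = (3090 - 36294)*(39541 + (-3/2*0 - 1/4*81**2)) = -33204*(39541 + (0 - 1/4*6561)) = -33204*(39541 + (0 - 6561/4)) = -33204*(39541 - 6561/4) = -33204*151603/4 = -1258456503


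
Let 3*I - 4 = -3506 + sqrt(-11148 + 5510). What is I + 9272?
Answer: 24314/3 + I*sqrt(5638)/3 ≈ 8104.7 + 25.029*I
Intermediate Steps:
I = -3502/3 + I*sqrt(5638)/3 (I = 4/3 + (-3506 + sqrt(-11148 + 5510))/3 = 4/3 + (-3506 + sqrt(-5638))/3 = 4/3 + (-3506 + I*sqrt(5638))/3 = 4/3 + (-3506/3 + I*sqrt(5638)/3) = -3502/3 + I*sqrt(5638)/3 ≈ -1167.3 + 25.029*I)
I + 9272 = (-3502/3 + I*sqrt(5638)/3) + 9272 = 24314/3 + I*sqrt(5638)/3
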